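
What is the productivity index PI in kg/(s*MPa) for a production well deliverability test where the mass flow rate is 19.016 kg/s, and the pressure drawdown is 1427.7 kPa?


PI = mdot * 1000 / dP
PI = 19.016 * 1000 / 1427.7
PI = 13.319 kg/(s*MPa)


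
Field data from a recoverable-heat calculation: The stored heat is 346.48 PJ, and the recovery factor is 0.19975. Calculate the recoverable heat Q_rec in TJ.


Q_rec = Q_s * RF
Q_rec = 346.48 * 0.19975
Q_rec = 69.20938 PJ
Convert: 69.20938 PJ * 1000.0 = 69209 TJ
Q_rec = 69209 TJ


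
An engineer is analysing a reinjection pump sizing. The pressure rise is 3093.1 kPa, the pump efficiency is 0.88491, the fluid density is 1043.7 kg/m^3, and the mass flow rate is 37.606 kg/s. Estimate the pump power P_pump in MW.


P_pump = mdot * dP / (rho * eta)
P_pump = 37.606 * 3093.1 / (1043.7 * 0.88491)
P_pump = 125.9437 kW
Convert: 125.9437 kW * 0.001 = 0.12594 MW
P_pump = 0.12594 MW


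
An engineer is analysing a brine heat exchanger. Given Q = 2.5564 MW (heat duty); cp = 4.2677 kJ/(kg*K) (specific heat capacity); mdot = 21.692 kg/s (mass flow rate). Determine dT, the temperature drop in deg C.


dT = Q * 1000 / (mdot * cp)
dT = 2.5564 * 1000 / (21.692 * 4.2677)
dT = 27.61438 K
Convert (temperature difference, 1 K = 1 deg C): 27.61438 K = 27.61438 deg C
dT = 27.614 deg C


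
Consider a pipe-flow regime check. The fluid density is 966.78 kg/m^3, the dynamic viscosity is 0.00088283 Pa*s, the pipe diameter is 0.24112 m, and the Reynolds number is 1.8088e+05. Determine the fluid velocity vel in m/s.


vel = Re * mu / (rho * D)
vel = 1.8088e+05 * 0.00088283 / (966.78 * 0.24112)
vel = 0.68503 m/s


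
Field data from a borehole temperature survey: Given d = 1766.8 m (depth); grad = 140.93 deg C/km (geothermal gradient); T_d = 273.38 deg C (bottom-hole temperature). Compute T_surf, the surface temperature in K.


T_surf = T_d - grad * d / 1000
T_surf = 273.38 - 140.93 * 1766.8 / 1000
T_surf = 24.38488 deg C
Convert to K: 24.38488 + 273.15 = 297.53 K
T_surf = 297.53 K


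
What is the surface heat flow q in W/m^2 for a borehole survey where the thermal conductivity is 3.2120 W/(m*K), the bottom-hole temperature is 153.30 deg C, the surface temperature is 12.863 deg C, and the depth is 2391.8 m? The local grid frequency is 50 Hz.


Step 1: grad = (T_d - T_surf)/d * 1000 = (153.3 - 12.863)/2391.8 * 1000 = 58.71603 deg C/km
Step 2: q = k * grad / 1000 = 3.212 * 58.71603 / 1000 = 0.18860 W/m^2
q = 0.18860 W/m^2


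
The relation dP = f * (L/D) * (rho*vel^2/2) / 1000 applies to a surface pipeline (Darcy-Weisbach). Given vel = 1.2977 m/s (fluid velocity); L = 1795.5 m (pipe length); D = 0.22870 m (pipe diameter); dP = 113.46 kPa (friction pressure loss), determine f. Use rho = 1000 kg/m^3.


f = dP*1000 / ((L/D)*(rho*vel^2/2))
f = 113.46*1000 / ((1795.5/0.22870)*(1000*1.2977^2/2))
f = 0.017163


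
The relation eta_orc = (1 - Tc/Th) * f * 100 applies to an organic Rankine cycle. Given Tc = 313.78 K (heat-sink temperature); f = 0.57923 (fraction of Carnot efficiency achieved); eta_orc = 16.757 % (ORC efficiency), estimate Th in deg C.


Th = Tc / (1 - (eta_orc/100)/f)
Th = 313.78 / (1 - (16.757/100)/0.57923)
Th = 441.5070 K
Convert to deg C: 441.5070 - 273.15 = 168.36 deg C
Th = 168.36 deg C


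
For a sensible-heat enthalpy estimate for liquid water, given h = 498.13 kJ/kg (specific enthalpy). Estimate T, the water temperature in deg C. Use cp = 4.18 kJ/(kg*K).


T = h / cp
T = 498.13 / 4.18
T = 119.17 deg C


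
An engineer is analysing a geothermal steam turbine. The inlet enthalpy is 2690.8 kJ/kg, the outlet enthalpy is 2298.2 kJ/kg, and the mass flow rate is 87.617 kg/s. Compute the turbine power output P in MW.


P = mdot * (h_in - h_out) / 1000
P = 87.617 * (2690.8 - 2298.2) / 1000
P = 34.398 MW


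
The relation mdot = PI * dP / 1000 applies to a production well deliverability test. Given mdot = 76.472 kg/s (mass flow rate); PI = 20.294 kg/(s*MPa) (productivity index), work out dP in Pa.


dP = mdot * 1000 / PI
dP = 76.472 * 1000 / 20.294
dP = 3768.207 kPa
Convert: 3768.207 kPa * 1000.0 = 3.7682e+06 Pa
dP = 3.7682e+06 Pa


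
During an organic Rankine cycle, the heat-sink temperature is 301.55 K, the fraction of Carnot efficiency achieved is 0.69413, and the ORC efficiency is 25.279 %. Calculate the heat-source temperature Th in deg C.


Th = Tc / (1 - (eta_orc/100)/f)
Th = 301.55 / (1 - (25.279/100)/0.69413)
Th = 474.2713 K
Convert to deg C: 474.2713 - 273.15 = 201.12 deg C
Th = 201.12 deg C


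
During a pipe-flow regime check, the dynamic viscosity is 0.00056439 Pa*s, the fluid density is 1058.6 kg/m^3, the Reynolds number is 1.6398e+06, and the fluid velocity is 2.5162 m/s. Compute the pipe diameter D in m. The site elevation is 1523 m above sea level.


D = Re * mu / (rho * vel)
D = 1.6398e+06 * 0.00056439 / (1058.6 * 2.5162)
D = 0.34745 m


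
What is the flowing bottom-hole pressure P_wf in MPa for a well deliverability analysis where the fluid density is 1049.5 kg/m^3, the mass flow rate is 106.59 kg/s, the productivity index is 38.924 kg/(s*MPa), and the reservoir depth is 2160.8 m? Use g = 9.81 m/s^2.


Step 1: P_i = rho*g*h/1e6 = 1049.5*9.81*2160.8/1e6 = 22.24672 MPa
Step 2: P_wf = P_i - mdot/PI = 22.24672 - 106.59/38.924 = 19.508 MPa
P_wf = 19.508 MPa


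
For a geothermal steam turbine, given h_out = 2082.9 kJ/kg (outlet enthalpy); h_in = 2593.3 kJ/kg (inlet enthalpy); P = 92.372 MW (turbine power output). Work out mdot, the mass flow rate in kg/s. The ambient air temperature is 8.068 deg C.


mdot = P * 1000 / (h_in - h_out)
mdot = 92.372 * 1000 / (2593.3 - 2082.9)
mdot = 180.98 kg/s


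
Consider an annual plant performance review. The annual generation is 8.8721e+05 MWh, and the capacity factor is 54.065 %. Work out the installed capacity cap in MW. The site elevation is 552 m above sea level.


cap = E_a / (CF/100 * 8760)
cap = 8.8721e+05 / (54.065/100 * 8760)
cap = 187.33 MW


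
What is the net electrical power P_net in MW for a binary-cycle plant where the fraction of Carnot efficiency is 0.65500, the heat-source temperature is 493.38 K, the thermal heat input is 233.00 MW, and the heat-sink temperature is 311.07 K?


Step 1: eta = (1 - Tc/Th)*f = (1 - 311.07/493.38)*0.655 = 0.2420306
Step 2: P_net = eta * Q_in = 0.2420306 * 233.0 = 56.393 MW
P_net = 56.393 MW


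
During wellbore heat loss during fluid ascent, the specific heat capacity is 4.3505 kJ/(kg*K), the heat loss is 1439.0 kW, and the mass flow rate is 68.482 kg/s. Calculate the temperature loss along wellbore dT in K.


dT = Q_loss / (mdot * cp)
dT = 1439.0 / (68.482 * 4.3505)
dT = 4.8300 K


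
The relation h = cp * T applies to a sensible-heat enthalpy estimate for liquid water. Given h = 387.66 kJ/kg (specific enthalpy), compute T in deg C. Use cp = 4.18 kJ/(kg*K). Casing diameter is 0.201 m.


T = h / cp
T = 387.66 / 4.18
T = 92.742 deg C


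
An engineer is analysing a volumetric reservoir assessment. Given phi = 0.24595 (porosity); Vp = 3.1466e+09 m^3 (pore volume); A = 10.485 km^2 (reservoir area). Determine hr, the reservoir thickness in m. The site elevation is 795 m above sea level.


hr = Vp / (A * 1e6 * phi)
hr = 3.1466e+09 / (10.485 * 1e6 * 0.24595)
hr = 1220.2 m


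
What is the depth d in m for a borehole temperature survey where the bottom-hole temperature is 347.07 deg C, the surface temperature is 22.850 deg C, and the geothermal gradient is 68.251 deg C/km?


d = (T_d - T_surf) / grad * 1000
d = (347.07 - 22.850) / 68.251 * 1000
d = 4750.4 m


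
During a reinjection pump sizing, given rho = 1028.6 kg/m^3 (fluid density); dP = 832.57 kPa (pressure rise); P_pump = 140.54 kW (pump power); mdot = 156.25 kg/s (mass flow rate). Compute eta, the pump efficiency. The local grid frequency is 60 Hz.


eta = mdot * dP / (rho * P_pump)
eta = 156.25 * 832.57 / (1028.6 * 140.54)
eta = 0.89990


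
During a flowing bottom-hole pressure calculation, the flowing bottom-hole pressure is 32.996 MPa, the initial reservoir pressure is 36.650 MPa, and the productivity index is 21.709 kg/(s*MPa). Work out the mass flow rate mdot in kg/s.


mdot = (P_i - P_wf) * PI
mdot = (36.650 - 32.996) * 21.709
mdot = 79.325 kg/s


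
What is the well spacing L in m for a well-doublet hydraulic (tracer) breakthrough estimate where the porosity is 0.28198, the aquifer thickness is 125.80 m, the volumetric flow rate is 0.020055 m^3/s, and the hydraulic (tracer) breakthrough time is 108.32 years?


L = sqrt(t_bt*365.25*86400*3*Qv / (pi*hr*phi))
L = sqrt(108.32*365.25*86400*3*0.020055 / (pi*125.80*0.28198))
L = 1358.5 m


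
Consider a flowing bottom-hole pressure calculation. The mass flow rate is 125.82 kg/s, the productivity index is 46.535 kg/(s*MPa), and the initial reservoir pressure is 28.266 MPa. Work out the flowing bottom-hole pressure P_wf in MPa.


P_wf = P_i - mdot / PI
P_wf = 28.266 - 125.82 / 46.535
P_wf = 25.562 MPa


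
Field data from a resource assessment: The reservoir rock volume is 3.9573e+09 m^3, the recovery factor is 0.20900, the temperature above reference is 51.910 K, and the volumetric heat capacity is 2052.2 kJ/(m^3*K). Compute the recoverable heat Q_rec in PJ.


Step 1: Q_s = Vr*rhoc*dT/1e12 = 3.9573e+09*2052.2*51.91/1e12 = 421.5700 PJ
Step 2: Q_rec = Q_s * RF = 421.5700 * 0.209 = 88.108 PJ
Q_rec = 88.108 PJ


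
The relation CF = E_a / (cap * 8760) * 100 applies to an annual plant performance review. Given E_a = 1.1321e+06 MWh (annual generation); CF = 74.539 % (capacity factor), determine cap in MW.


cap = E_a / (CF/100 * 8760)
cap = 1.1321e+06 / (74.539/100 * 8760)
cap = 173.38 MW


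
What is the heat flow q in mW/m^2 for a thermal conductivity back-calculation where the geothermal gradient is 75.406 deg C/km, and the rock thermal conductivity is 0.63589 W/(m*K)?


q = k * grad / 1000
q = 0.63589 * 75.406 / 1000
q = 0.04794992 W/m^2
Convert: 0.04794992 W/m^2 * 1000.0 = 47.950 mW/m^2
q = 47.950 mW/m^2


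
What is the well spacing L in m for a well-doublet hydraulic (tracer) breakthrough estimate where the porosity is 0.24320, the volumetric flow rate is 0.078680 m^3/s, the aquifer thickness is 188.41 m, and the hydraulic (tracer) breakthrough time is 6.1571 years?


L = sqrt(t_bt*365.25*86400*3*Qv / (pi*hr*phi))
L = sqrt(6.1571*365.25*86400*3*0.078680 / (pi*188.41*0.24320))
L = 564.45 m


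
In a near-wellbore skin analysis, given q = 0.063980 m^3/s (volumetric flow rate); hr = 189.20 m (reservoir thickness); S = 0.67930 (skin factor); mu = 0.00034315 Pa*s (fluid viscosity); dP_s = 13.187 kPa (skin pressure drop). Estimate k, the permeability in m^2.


k = S*q*mu / (2*pi*dP_s*1000*hr)
k = 0.67930*0.063980*0.00034315 / (2*pi*13.187*1000*189.20)
k = 9.5136e-13 m^2


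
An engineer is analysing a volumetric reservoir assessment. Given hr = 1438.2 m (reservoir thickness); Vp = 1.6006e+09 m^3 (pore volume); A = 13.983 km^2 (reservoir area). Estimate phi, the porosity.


phi = Vp / (A * 1e6 * hr)
phi = 1.6006e+09 / (13.983 * 1e6 * 1438.2)
phi = 0.079591


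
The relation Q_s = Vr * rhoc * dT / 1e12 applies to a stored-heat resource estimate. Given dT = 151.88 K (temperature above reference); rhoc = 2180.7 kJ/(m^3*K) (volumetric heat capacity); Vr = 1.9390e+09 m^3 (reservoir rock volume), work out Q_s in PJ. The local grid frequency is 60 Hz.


Q_s = Vr * rhoc * dT / 1e12
Q_s = 1.9390e+09 * 2180.7 * 151.88 / 1e12
Q_s = 642.21 PJ


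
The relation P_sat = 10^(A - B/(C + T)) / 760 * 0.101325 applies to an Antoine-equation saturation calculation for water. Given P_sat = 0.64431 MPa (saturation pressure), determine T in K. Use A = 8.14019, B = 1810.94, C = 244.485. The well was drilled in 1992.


T = B / (A - log10(P_sat * 760 / 0.101325)) - C
T = 1810.94 / (8.14019 - log10(0.64431 * 760 / 0.101325)) - 244.485
T = 161.9200 deg C
Convert to K: 161.9200 + 273.15 = 435.07 K
T = 435.07 K


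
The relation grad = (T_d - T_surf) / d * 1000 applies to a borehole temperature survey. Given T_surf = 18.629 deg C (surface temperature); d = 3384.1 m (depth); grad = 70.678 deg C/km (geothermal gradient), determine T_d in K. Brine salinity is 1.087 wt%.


T_d = T_surf + grad * d / 1000
T_d = 18.629 + 70.678 * 3384.1 / 1000
T_d = 257.8104 deg C
Convert to K: 257.8104 + 273.15 = 530.96 K
T_d = 530.96 K


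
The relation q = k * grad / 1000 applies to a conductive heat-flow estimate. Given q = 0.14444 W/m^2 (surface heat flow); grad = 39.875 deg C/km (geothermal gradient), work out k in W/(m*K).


k = q * 1000 / grad
k = 0.14444 * 1000 / 39.875
k = 3.6223 W/(m*K)


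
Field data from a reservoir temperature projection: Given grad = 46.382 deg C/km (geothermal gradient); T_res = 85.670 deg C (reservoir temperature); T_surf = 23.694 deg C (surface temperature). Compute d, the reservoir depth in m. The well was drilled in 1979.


d = (T_res - T_surf) / grad * 1000
d = (85.670 - 23.694) / 46.382 * 1000
d = 1336.2 m


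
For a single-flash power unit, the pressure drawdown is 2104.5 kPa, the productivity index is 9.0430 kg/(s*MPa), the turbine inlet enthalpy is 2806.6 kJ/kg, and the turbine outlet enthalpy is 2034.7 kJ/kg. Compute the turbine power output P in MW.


Step 1: mdot = PI * dP / 1000 = 9.043 * 2104.5 / 1000 = 19.03099 kg/s
Step 2: P = mdot*(h_in - h_out)/1000 = 19.03099*(2806.6 - 2034.7)/1000 = 14.690 MW
P = 14.690 MW


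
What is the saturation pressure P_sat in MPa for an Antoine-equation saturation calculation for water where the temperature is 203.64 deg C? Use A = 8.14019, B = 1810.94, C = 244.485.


P_sat = 10^(A - B/(C + T)) / 760 * 0.101325
P_sat = 10^(8.14019 - 1810.94/(244.485 + 203.64)) / 760 * 0.101325
P_sat = 1.6747 MPa


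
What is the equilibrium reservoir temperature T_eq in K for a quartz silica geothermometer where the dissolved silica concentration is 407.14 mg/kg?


T_eq = 1309 / (5.19 - log10(SiO2)) - 273.15
T_eq = 1309 / (5.19 - log10(407.14)) - 273.15
T_eq = 234.1640 deg C
Convert to K: 234.1640 + 273.15 = 507.31 K
T_eq = 507.31 K


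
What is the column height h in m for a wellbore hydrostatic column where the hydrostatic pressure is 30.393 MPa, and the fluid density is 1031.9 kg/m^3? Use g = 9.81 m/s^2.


h = P * 1e6 / (g * rho)
h = 30.393 * 1e6 / (9.81 * 1031.9)
h = 3002.4 m


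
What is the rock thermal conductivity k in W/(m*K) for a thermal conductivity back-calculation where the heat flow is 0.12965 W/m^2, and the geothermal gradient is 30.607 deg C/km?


k = q / (grad / 1000)
k = 0.12965 / (30.607 / 1000)
k = 4.2360 W/(m*K)


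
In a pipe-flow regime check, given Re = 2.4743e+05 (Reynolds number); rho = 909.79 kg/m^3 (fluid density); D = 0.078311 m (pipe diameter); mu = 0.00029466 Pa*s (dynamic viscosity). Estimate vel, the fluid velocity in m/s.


vel = Re * mu / (rho * D)
vel = 2.4743e+05 * 0.00029466 / (909.79 * 0.078311)
vel = 1.0233 m/s


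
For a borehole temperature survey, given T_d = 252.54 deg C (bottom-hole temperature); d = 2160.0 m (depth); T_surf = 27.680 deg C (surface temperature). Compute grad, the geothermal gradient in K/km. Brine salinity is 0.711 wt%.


grad = (T_d - T_surf) / d * 1000
grad = (252.54 - 27.680) / 2160.0 * 1000
grad = 104.1019 deg C/km
Convert: 104.1019 deg C/km * 1.0 = 104.10 K/km
grad = 104.10 K/km


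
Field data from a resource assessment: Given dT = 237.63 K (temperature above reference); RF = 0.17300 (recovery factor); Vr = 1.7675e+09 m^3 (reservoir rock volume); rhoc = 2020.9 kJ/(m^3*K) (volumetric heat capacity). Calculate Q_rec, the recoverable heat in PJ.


Step 1: Q_s = Vr*rhoc*dT/1e12 = 1.7675e+09*2020.9*237.63/1e12 = 848.8003 PJ
Step 2: Q_rec = Q_s * RF = 848.8003 * 0.173 = 146.84 PJ
Q_rec = 146.84 PJ


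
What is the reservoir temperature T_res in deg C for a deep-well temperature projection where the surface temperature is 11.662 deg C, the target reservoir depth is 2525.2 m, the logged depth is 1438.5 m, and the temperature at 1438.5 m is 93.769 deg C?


Step 1: grad = (T_d1 - T_surf)/d1 * 1000 = (93.769 - 11.662)/1438.5 * 1000 = 57.07821 deg C/km
Step 2: T_res = T_surf + grad*d2/1000 = 11.662 + 57.07821*2525.2/1000 = 155.80 deg C
T_res = 155.80 deg C


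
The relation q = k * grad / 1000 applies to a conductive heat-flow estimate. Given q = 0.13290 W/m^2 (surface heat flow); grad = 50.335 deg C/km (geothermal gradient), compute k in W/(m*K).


k = q * 1000 / grad
k = 0.13290 * 1000 / 50.335
k = 2.6403 W/(m*K)


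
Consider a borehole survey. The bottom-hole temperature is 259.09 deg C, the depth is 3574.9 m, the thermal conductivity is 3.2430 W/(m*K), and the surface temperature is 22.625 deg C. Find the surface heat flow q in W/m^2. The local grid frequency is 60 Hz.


Step 1: grad = (T_d - T_surf)/d * 1000 = (259.09 - 22.625)/3574.9 * 1000 = 66.14591 deg C/km
Step 2: q = k * grad / 1000 = 3.243 * 66.14591 / 1000 = 0.21451 W/m^2
q = 0.21451 W/m^2


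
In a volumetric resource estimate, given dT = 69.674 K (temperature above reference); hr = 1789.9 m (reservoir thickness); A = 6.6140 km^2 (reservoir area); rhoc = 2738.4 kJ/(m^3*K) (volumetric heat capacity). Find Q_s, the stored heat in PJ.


Step 1: Vr = A*1e6*hr = 6.614*1e6*1789.9 = 1.183840e+10 m^3
Step 2: Q_s = Vr*rhoc*dT/1e12 = 1.183840e+10*2738.4*69.674/1e12 = 2258.7 PJ
Q_s = 2258.7 PJ


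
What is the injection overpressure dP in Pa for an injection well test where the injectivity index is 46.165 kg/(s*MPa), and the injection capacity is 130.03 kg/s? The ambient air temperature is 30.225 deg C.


dP = mdot * 1000 / II
dP = 130.03 * 1000 / 46.165
dP = 2816.636 kPa
Convert: 2816.636 kPa * 1000.0 = 2.8166e+06 Pa
dP = 2.8166e+06 Pa


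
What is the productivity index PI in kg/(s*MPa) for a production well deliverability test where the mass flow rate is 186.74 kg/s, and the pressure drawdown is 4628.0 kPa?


PI = mdot * 1000 / dP
PI = 186.74 * 1000 / 4628.0
PI = 40.350 kg/(s*MPa)


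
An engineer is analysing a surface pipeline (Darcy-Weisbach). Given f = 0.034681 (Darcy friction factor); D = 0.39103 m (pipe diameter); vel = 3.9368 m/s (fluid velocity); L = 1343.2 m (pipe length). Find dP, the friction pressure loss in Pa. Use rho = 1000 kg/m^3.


dP = f * (L/D) * (rho*vel^2/2) / 1000
dP = 0.034681 * (1343.2/0.39103) * (1000*3.9368^2/2) / 1000
dP = 923.1641 kPa
Convert: 923.1641 kPa * 1000.0 = 9.2316e+05 Pa
dP = 9.2316e+05 Pa


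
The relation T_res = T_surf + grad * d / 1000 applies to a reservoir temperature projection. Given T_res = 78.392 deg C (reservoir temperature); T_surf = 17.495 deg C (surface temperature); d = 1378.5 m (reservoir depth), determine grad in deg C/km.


grad = (T_res - T_surf) / d * 1000
grad = (78.392 - 17.495) / 1378.5 * 1000
grad = 44.176 deg C/km


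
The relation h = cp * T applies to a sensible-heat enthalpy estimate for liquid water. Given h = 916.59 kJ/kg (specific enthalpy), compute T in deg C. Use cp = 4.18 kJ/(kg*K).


T = h / cp
T = 916.59 / 4.18
T = 219.28 deg C


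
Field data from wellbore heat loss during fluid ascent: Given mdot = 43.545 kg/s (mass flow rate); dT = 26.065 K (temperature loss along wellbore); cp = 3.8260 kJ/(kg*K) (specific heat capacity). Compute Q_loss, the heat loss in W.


Q_loss = mdot * cp * dT
Q_loss = 43.545 * 3.8260 * 26.065
Q_loss = 4342.512 kW
Convert: 4342.512 kW * 1000.0 = 4.3425e+06 W
Q_loss = 4.3425e+06 W


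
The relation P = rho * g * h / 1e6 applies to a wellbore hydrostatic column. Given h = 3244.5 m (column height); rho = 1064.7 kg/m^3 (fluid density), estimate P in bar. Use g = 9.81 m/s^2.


P = rho * g * h / 1e6
P = 1064.7 * 9.81 * 3244.5 / 1e6
P = 33.88785 MPa
Convert: 33.88785 MPa * 10.0 = 338.88 bar
P = 338.88 bar


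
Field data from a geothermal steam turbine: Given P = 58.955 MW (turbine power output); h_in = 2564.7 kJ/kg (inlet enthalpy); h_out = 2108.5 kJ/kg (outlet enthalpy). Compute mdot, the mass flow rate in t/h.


mdot = P * 1000 / (h_in - h_out)
mdot = 58.955 * 1000 / (2564.7 - 2108.5)
mdot = 129.2306 kg/s
Convert: 129.2306 kg/s * 3.6 = 465.23 t/h
mdot = 465.23 t/h


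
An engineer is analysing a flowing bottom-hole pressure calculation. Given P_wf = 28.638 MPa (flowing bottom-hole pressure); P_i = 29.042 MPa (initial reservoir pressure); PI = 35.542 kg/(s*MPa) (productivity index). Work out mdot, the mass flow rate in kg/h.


mdot = (P_i - P_wf) * PI
mdot = (29.042 - 28.638) * 35.542
mdot = 14.35897 kg/s
Convert: 14.35897 kg/s * 3600.0 = 51692 kg/h
mdot = 51692 kg/h


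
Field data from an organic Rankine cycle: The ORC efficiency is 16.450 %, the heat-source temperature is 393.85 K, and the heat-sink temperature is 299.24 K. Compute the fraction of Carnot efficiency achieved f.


f = (eta_orc/100) / (1 - Tc/Th)
f = (16.450/100) / (1 - 299.24/393.85)
f = 0.68479


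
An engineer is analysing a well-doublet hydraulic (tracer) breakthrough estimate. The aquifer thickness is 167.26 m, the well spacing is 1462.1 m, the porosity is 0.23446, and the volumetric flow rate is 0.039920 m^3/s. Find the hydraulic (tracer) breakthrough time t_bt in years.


t_bt = pi * hr * phi * L^2 / (3 * Qv) / (365.25*86400)
t_bt = pi * 167.26 * 0.23446 * 1462.1^2 / (3 * 0.039920) / (365.25*86400)
t_bt = 69.687 years


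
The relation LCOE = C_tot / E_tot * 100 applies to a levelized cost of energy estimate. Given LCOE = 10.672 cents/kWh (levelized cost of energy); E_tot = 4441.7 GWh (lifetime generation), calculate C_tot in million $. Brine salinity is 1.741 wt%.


C_tot = LCOE / 100 * E_tot
C_tot = 10.672 / 100 * 4441.7
C_tot = 474.02 million $


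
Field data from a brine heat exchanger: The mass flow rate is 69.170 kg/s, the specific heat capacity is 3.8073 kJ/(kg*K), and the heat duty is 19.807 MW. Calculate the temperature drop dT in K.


dT = Q * 1000 / (mdot * cp)
dT = 19.807 * 1000 / (69.170 * 3.8073)
dT = 75.211 K


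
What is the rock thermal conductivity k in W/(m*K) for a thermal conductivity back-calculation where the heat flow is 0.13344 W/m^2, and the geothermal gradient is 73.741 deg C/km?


k = q / (grad / 1000)
k = 0.13344 / (73.741 / 1000)
k = 1.8096 W/(m*K)


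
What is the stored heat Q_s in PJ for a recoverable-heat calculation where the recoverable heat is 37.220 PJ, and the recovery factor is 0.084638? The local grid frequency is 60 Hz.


Q_s = Q_rec / RF
Q_s = 37.220 / 0.084638
Q_s = 439.76 PJ


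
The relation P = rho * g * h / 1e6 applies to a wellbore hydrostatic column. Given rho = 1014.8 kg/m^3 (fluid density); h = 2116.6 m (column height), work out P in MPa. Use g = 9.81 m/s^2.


P = rho * g * h / 1e6
P = 1014.8 * 9.81 * 2116.6 / 1e6
P = 21.071 MPa


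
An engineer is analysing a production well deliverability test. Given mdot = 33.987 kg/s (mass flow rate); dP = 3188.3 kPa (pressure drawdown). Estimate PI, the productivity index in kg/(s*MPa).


PI = mdot * 1000 / dP
PI = 33.987 * 1000 / 3188.3
PI = 10.660 kg/(s*MPa)


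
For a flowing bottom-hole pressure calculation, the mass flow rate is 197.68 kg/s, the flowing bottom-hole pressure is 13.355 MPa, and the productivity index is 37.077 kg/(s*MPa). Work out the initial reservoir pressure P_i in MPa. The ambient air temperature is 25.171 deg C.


P_i = P_wf + mdot / PI
P_i = 13.355 + 197.68 / 37.077
P_i = 18.687 MPa


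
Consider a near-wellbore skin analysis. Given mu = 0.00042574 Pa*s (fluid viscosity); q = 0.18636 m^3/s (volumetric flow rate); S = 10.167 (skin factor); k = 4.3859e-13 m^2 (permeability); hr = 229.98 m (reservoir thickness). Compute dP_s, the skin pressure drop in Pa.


dP_s = S * q * mu / (2*pi*k*hr) / 1000
dP_s = 10.167 * 0.18636 * 0.00042574 / (2*pi*4.3859e-13*229.98) / 1000
dP_s = 1272.803 kPa
Convert: 1272.803 kPa * 1000.0 = 1.2728e+06 Pa
dP_s = 1.2728e+06 Pa


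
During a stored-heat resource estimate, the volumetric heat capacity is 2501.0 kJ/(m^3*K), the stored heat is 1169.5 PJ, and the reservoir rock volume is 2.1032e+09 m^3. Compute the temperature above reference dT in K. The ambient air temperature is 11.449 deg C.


dT = Q_s * 1e12 / (Vr * rhoc)
dT = 1169.5 * 1e12 / (2.1032e+09 * 2501.0)
dT = 222.33 K


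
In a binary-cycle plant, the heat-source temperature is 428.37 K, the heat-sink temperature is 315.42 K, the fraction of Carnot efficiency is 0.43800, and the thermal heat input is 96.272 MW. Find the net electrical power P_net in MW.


Step 1: eta = (1 - Tc/Th)*f = (1 - 315.42/428.37)*0.438 = 0.1154892
Step 2: P_net = eta * Q_in = 0.1154892 * 96.272 = 11.118 MW
P_net = 11.118 MW


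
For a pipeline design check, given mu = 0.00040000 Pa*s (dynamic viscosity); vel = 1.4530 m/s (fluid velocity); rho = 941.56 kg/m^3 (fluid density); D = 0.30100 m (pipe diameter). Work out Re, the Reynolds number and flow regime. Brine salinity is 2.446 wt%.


Step 1: Re = rho*vel*D/mu = 941.56*1.453*0.301/0.0004 = 1.0295e+06
Step 2: Re = 1.0295e+06 > 4000, so flow is turbulent.
Re = 1.0295e+06 (turbulent)


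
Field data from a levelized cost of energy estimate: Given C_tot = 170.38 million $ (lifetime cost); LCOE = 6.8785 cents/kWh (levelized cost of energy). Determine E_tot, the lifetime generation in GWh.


E_tot = C_tot / LCOE * 100
E_tot = 170.38 / 6.8785 * 100
E_tot = 2477.0 GWh


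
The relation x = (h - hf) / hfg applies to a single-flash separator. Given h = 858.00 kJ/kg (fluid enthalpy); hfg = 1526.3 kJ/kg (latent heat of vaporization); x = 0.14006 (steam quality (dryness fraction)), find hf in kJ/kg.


hf = h - x * hfg
hf = 858.00 - 0.14006 * 1526.3
hf = 644.23 kJ/kg


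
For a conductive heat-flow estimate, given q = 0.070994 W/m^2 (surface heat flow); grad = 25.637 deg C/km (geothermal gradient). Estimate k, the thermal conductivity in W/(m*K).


k = q * 1000 / grad
k = 0.070994 * 1000 / 25.637
k = 2.7692 W/(m*K)


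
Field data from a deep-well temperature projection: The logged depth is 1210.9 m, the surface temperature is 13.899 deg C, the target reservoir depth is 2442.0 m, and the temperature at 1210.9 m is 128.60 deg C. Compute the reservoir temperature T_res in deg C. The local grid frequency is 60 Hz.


Step 1: grad = (T_d1 - T_surf)/d1 * 1000 = (128.6 - 13.899)/1210.9 * 1000 = 94.72376 deg C/km
Step 2: T_res = T_surf + grad*d2/1000 = 13.899 + 94.72376*2442.0/1000 = 245.21 deg C
T_res = 245.21 deg C


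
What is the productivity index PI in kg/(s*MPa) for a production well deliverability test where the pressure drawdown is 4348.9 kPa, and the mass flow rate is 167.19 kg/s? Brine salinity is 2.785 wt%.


PI = mdot * 1000 / dP
PI = 167.19 * 1000 / 4348.9
PI = 38.444 kg/(s*MPa)


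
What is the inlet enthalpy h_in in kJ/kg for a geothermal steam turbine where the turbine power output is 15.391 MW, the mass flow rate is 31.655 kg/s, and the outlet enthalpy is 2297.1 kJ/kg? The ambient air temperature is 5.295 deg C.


h_in = h_out + P * 1000 / mdot
h_in = 2297.1 + 15.391 * 1000 / 31.655
h_in = 2783.3 kJ/kg


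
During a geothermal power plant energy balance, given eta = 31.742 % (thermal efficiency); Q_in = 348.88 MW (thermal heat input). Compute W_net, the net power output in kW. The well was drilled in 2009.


W_net = eta / 100 * Q_in
W_net = 31.742 / 100 * 348.88
W_net = 110.7415 MW
Convert: 110.7415 MW * 1000.0 = 1.1074e+05 kW
W_net = 1.1074e+05 kW


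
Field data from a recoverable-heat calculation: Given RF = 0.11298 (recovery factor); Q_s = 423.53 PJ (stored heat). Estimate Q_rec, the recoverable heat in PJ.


Q_rec = Q_s * RF
Q_rec = 423.53 * 0.11298
Q_rec = 47.850 PJ


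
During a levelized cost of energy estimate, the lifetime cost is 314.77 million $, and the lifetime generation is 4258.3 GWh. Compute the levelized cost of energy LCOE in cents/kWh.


LCOE = C_tot / E_tot * 100
LCOE = 314.77 / 4258.3 * 100
LCOE = 7.3919 cents/kWh


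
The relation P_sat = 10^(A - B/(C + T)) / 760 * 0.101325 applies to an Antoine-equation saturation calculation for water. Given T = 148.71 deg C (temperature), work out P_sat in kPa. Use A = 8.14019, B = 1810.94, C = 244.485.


P_sat = 10^(A - B/(C + T)) / 760 * 0.101325
P_sat = 10^(8.14019 - 1810.94/(244.485 + 148.71)) / 760 * 0.101325
P_sat = 0.4564450 MPa
Convert: 0.4564450 MPa * 1000.0 = 456.44 kPa
P_sat = 456.44 kPa


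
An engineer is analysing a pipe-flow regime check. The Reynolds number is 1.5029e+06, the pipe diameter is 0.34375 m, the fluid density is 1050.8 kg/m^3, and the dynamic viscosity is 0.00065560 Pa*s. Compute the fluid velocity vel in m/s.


vel = Re * mu / (rho * D)
vel = 1.5029e+06 * 0.00065560 / (1050.8 * 0.34375)
vel = 2.7278 m/s


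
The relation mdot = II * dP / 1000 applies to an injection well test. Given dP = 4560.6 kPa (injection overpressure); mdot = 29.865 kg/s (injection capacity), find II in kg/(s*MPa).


II = mdot * 1000 / dP
II = 29.865 * 1000 / 4560.6
II = 6.5485 kg/(s*MPa)


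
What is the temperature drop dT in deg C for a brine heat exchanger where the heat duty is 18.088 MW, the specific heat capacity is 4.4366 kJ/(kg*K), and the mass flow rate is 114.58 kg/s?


dT = Q * 1000 / (mdot * cp)
dT = 18.088 * 1000 / (114.58 * 4.4366)
dT = 35.58209 K
Convert (temperature difference, 1 K = 1 deg C): 35.58209 K = 35.58209 deg C
dT = 35.582 deg C


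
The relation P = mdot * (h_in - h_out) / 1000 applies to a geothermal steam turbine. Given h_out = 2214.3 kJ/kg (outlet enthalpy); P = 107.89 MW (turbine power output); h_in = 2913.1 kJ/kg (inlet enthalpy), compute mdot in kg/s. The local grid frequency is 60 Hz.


mdot = P * 1000 / (h_in - h_out)
mdot = 107.89 * 1000 / (2913.1 - 2214.3)
mdot = 154.39 kg/s


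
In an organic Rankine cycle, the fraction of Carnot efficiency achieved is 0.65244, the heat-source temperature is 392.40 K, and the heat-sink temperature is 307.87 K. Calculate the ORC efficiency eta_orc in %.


eta_orc = (1 - Tc/Th) * f * 100
eta_orc = (1 - 307.87/392.40) * 0.65244 * 100
eta_orc = 14.055 %


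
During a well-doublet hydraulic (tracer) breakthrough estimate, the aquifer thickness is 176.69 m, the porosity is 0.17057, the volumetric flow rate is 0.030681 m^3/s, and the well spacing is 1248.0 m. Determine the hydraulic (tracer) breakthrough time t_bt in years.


t_bt = pi * hr * phi * L^2 / (3 * Qv) / (365.25*86400)
t_bt = pi * 176.69 * 0.17057 * 1248.0^2 / (3 * 0.030681) / (365.25*86400)
t_bt = 50.769 years


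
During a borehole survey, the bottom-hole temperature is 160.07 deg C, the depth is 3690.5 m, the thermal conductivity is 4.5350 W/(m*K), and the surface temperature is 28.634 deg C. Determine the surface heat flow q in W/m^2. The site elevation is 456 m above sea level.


Step 1: grad = (T_d - T_surf)/d * 1000 = (160.07 - 28.634)/3690.5 * 1000 = 35.61469 deg C/km
Step 2: q = k * grad / 1000 = 4.535 * 35.61469 / 1000 = 0.16151 W/m^2
q = 0.16151 W/m^2


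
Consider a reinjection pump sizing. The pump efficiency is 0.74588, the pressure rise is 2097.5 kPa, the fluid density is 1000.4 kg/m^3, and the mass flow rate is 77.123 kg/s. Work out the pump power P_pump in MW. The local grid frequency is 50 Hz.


P_pump = mdot * dP / (rho * eta)
P_pump = 77.123 * 2097.5 / (1000.4 * 0.74588)
P_pump = 216.7920 kW
Convert: 216.7920 kW * 0.001 = 0.21679 MW
P_pump = 0.21679 MW


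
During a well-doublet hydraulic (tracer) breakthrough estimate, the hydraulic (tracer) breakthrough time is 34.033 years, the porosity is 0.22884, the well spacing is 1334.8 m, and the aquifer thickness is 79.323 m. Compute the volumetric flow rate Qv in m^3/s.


Qv = pi*hr*phi*L^2 / (3*t_bt*365.25*86400)
Qv = pi*79.323*0.22884*1334.8^2 / (3*34.033*365.25*86400)
Qv = 0.031535 m^3/s


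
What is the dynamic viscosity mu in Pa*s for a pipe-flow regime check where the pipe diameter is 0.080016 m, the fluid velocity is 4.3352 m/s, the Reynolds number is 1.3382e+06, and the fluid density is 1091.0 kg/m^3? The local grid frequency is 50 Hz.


mu = rho * vel * D / Re
mu = 1091.0 * 4.3352 * 0.080016 / 1.3382e+06
mu = 0.00028281 Pa*s


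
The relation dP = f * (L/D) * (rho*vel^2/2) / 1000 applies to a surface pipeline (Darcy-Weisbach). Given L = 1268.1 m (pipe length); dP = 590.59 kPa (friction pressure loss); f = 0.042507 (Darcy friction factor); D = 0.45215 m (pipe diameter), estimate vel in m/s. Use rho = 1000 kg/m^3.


vel = sqrt(dP*1000*2*D / (f*L*rho))
vel = sqrt(590.59*1000*2*0.45215 / (0.042507*1268.1*1000))
vel = 3.1477 m/s


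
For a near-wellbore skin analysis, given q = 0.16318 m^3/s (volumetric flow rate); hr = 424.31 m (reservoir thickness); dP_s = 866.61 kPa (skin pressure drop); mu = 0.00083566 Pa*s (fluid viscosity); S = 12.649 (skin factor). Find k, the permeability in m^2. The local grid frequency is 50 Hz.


k = S*q*mu / (2*pi*dP_s*1000*hr)
k = 12.649*0.16318*0.00083566 / (2*pi*866.61*1000*424.31)
k = 7.4656e-13 m^2


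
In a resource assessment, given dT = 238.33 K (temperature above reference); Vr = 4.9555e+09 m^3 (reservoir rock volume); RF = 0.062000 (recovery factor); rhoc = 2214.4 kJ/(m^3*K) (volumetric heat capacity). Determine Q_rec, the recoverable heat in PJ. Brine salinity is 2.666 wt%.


Step 1: Q_s = Vr*rhoc*dT/1e12 = 4.9555e+09*2214.4*238.33/1e12 = 2615.305 PJ
Step 2: Q_rec = Q_s * RF = 2615.305 * 0.062 = 162.15 PJ
Q_rec = 162.15 PJ


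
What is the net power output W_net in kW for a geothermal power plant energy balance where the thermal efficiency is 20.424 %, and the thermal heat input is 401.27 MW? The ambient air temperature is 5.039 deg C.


W_net = eta / 100 * Q_in
W_net = 20.424 / 100 * 401.27
W_net = 81.95538 MW
Convert: 81.95538 MW * 1000.0 = 81955 kW
W_net = 81955 kW


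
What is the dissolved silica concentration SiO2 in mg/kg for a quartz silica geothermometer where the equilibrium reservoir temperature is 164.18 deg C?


SiO2 = 10^(5.19 - 1309/(T_eq + 273.15))
SiO2 = 10^(5.19 - 1309/(164.18 + 273.15))
SiO2 = 157.34 mg/kg


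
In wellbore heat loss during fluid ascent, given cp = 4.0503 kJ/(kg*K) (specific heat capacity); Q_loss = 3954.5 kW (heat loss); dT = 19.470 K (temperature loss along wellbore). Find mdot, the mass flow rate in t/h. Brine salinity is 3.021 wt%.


mdot = Q_loss / (cp * dT)
mdot = 3954.5 / (4.0503 * 19.470)
mdot = 50.14625 kg/s
Convert: 50.14625 kg/s * 3.6 = 180.53 t/h
mdot = 180.53 t/h


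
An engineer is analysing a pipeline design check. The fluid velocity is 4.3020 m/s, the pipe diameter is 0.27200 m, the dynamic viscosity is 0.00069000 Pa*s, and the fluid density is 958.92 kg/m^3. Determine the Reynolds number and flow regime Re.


Step 1: Re = rho*vel*D/mu = 958.92*4.302*0.272/0.00069 = 1.6262e+06
Step 2: Re = 1.6262e+06 > 4000, so flow is turbulent.
Re = 1.6262e+06 (turbulent)


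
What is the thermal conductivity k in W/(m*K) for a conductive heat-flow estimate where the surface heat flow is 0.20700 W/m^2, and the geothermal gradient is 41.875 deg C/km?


k = q * 1000 / grad
k = 0.20700 * 1000 / 41.875
k = 4.9433 W/(m*K)


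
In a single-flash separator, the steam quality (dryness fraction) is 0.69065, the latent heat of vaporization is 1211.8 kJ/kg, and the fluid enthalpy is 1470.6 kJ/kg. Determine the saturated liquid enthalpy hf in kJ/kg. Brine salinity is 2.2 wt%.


hf = h - x * hfg
hf = 1470.6 - 0.69065 * 1211.8
hf = 633.67 kJ/kg


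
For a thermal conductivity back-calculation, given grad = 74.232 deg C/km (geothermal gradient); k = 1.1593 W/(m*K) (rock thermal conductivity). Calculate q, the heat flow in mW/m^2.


q = k * grad / 1000
q = 1.1593 * 74.232 / 1000
q = 0.08605716 W/m^2
Convert: 0.08605716 W/m^2 * 1000.0 = 86.057 mW/m^2
q = 86.057 mW/m^2


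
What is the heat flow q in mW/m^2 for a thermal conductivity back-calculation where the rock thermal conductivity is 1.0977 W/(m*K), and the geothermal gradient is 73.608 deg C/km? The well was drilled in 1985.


q = k * grad / 1000
q = 1.0977 * 73.608 / 1000
q = 0.08079950 W/m^2
Convert: 0.08079950 W/m^2 * 1000.0 = 80.799 mW/m^2
q = 80.799 mW/m^2


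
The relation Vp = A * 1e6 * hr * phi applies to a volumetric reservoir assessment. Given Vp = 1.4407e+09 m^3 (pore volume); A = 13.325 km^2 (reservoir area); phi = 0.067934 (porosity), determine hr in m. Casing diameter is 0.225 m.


hr = Vp / (A * 1e6 * phi)
hr = 1.4407e+09 / (13.325 * 1e6 * 0.067934)
hr = 1591.5 m


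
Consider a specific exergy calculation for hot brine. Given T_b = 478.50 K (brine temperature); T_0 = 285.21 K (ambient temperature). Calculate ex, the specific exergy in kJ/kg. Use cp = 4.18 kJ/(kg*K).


ex = cp * ((T_b - T_0) - T_0 * ln(T_b/T_0))
ex = 4.18 * ((478.50 - 285.21) - 285.21 * ln(478.50/285.21))
ex = 191.08 kJ/kg


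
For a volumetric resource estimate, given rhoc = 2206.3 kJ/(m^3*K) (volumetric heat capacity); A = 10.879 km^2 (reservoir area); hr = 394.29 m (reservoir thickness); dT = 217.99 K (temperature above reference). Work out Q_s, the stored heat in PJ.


Step 1: Vr = A*1e6*hr = 10.879*1e6*394.29 = 4.289481e+09 m^3
Step 2: Q_s = Vr*rhoc*dT/1e12 = 4.289481e+09*2206.3*217.99/1e12 = 2063.0 PJ
Q_s = 2063.0 PJ


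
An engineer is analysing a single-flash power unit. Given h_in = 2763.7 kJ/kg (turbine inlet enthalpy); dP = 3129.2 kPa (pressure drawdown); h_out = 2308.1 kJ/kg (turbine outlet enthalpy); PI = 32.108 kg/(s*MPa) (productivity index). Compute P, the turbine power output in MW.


Step 1: mdot = PI * dP / 1000 = 32.108 * 3129.2 / 1000 = 100.4724 kg/s
Step 2: P = mdot*(h_in - h_out)/1000 = 100.4724*(2763.7 - 2308.1)/1000 = 45.775 MW
P = 45.775 MW


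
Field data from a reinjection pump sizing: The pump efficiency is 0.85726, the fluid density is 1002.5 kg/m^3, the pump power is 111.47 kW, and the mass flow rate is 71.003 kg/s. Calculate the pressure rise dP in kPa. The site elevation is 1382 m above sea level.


dP = P_pump * rho * eta / mdot
dP = 111.47 * 1002.5 * 0.85726 / 71.003
dP = 1349.2 kPa


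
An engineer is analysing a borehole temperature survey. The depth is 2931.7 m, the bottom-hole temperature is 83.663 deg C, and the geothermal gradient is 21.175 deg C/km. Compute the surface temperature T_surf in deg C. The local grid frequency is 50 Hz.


T_surf = T_d - grad * d / 1000
T_surf = 83.663 - 21.175 * 2931.7 / 1000
T_surf = 21.584 deg C


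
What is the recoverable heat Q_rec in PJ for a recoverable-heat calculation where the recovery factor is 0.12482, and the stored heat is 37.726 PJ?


Q_rec = Q_s * RF
Q_rec = 37.726 * 0.12482
Q_rec = 4.7090 PJ


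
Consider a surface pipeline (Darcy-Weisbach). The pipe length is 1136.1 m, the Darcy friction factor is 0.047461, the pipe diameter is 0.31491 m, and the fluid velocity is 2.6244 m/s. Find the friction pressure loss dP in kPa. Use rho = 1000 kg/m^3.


dP = f * (L/D) * (rho*vel^2/2) / 1000
dP = 0.047461 * (1136.1/0.31491) * (1000*2.6244^2/2) / 1000
dP = 589.65 kPa


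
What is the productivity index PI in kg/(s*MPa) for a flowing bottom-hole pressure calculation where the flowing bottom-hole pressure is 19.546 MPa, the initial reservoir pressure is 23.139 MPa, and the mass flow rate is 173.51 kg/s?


PI = mdot / (P_i - P_wf)
PI = 173.51 / (23.139 - 19.546)
PI = 48.291 kg/(s*MPa)


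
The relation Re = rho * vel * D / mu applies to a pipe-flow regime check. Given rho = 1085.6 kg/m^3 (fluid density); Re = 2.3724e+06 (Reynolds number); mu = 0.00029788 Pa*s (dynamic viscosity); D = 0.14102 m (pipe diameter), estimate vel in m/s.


vel = Re * mu / (rho * D)
vel = 2.3724e+06 * 0.00029788 / (1085.6 * 0.14102)
vel = 4.6161 m/s


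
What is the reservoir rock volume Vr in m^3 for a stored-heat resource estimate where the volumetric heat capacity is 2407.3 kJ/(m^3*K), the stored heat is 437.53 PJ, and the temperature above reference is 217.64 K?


Vr = Q_s * 1e12 / (rhoc * dT)
Vr = 437.53 * 1e12 / (2407.3 * 217.64)
Vr = 8.3510e+08 m^3


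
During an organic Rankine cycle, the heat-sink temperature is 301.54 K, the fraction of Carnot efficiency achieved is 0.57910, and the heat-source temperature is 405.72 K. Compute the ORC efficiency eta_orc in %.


eta_orc = (1 - Tc/Th) * f * 100
eta_orc = (1 - 301.54/405.72) * 0.57910 * 100
eta_orc = 14.870 %
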